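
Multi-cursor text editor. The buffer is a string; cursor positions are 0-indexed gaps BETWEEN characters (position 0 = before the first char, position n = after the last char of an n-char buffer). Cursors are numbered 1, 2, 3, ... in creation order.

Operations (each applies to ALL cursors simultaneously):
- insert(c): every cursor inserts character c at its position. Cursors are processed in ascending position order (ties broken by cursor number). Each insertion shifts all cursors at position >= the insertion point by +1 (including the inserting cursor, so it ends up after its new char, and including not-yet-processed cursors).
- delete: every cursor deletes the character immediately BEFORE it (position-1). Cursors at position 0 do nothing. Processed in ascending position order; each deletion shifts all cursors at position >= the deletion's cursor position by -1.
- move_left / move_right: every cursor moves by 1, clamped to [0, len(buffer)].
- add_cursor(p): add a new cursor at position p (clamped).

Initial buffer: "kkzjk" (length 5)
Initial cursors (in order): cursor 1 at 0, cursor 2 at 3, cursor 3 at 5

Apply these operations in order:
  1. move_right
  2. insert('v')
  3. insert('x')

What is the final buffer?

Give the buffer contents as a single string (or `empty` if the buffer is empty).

Answer: kvxkzjvxkvx

Derivation:
After op 1 (move_right): buffer="kkzjk" (len 5), cursors c1@1 c2@4 c3@5, authorship .....
After op 2 (insert('v')): buffer="kvkzjvkv" (len 8), cursors c1@2 c2@6 c3@8, authorship .1...2.3
After op 3 (insert('x')): buffer="kvxkzjvxkvx" (len 11), cursors c1@3 c2@8 c3@11, authorship .11...22.33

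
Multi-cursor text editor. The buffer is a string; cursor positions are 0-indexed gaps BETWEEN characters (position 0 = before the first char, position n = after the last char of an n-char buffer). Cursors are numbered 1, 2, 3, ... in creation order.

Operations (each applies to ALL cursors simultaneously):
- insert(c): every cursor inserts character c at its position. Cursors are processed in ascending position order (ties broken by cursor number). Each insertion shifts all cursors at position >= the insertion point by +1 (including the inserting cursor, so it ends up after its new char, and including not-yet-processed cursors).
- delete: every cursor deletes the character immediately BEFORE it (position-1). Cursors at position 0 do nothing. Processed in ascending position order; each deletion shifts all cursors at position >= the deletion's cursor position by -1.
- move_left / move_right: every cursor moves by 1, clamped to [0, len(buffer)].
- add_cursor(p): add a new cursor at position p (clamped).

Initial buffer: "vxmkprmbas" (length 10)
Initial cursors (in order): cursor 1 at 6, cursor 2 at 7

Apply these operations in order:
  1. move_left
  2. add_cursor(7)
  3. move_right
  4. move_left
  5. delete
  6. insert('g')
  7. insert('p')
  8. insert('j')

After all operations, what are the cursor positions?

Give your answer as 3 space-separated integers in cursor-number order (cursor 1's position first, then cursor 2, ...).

Answer: 13 13 13

Derivation:
After op 1 (move_left): buffer="vxmkprmbas" (len 10), cursors c1@5 c2@6, authorship ..........
After op 2 (add_cursor(7)): buffer="vxmkprmbas" (len 10), cursors c1@5 c2@6 c3@7, authorship ..........
After op 3 (move_right): buffer="vxmkprmbas" (len 10), cursors c1@6 c2@7 c3@8, authorship ..........
After op 4 (move_left): buffer="vxmkprmbas" (len 10), cursors c1@5 c2@6 c3@7, authorship ..........
After op 5 (delete): buffer="vxmkbas" (len 7), cursors c1@4 c2@4 c3@4, authorship .......
After op 6 (insert('g')): buffer="vxmkgggbas" (len 10), cursors c1@7 c2@7 c3@7, authorship ....123...
After op 7 (insert('p')): buffer="vxmkgggpppbas" (len 13), cursors c1@10 c2@10 c3@10, authorship ....123123...
After op 8 (insert('j')): buffer="vxmkgggpppjjjbas" (len 16), cursors c1@13 c2@13 c3@13, authorship ....123123123...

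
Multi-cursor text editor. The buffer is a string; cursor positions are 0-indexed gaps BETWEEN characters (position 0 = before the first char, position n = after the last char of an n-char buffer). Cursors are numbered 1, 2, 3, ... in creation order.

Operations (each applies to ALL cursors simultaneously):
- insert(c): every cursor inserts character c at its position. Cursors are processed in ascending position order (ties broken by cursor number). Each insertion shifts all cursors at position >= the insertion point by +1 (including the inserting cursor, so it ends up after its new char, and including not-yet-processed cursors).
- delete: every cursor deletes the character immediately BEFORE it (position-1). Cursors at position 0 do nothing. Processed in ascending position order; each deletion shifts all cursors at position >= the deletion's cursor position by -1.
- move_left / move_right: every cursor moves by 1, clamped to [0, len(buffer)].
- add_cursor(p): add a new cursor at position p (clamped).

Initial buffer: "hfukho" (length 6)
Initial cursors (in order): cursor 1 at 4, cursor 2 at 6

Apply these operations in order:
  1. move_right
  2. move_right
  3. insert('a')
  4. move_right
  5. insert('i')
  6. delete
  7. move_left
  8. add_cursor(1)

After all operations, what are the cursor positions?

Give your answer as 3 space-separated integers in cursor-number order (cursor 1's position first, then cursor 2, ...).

After op 1 (move_right): buffer="hfukho" (len 6), cursors c1@5 c2@6, authorship ......
After op 2 (move_right): buffer="hfukho" (len 6), cursors c1@6 c2@6, authorship ......
After op 3 (insert('a')): buffer="hfukhoaa" (len 8), cursors c1@8 c2@8, authorship ......12
After op 4 (move_right): buffer="hfukhoaa" (len 8), cursors c1@8 c2@8, authorship ......12
After op 5 (insert('i')): buffer="hfukhoaaii" (len 10), cursors c1@10 c2@10, authorship ......1212
After op 6 (delete): buffer="hfukhoaa" (len 8), cursors c1@8 c2@8, authorship ......12
After op 7 (move_left): buffer="hfukhoaa" (len 8), cursors c1@7 c2@7, authorship ......12
After op 8 (add_cursor(1)): buffer="hfukhoaa" (len 8), cursors c3@1 c1@7 c2@7, authorship ......12

Answer: 7 7 1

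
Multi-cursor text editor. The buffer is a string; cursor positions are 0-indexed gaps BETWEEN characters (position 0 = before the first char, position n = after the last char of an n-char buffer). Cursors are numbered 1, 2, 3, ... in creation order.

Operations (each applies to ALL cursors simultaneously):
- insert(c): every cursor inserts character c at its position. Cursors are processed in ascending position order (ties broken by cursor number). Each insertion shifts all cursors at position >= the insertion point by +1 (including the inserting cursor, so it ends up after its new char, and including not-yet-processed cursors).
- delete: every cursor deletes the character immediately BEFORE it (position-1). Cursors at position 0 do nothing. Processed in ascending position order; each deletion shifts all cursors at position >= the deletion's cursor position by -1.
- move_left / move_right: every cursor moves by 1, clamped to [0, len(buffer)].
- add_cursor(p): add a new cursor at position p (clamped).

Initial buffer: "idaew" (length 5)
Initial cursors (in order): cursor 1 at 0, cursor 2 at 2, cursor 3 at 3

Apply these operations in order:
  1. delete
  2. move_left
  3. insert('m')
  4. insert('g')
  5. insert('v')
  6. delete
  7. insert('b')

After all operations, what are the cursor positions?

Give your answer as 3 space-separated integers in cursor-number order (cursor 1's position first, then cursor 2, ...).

Answer: 9 9 9

Derivation:
After op 1 (delete): buffer="iew" (len 3), cursors c1@0 c2@1 c3@1, authorship ...
After op 2 (move_left): buffer="iew" (len 3), cursors c1@0 c2@0 c3@0, authorship ...
After op 3 (insert('m')): buffer="mmmiew" (len 6), cursors c1@3 c2@3 c3@3, authorship 123...
After op 4 (insert('g')): buffer="mmmgggiew" (len 9), cursors c1@6 c2@6 c3@6, authorship 123123...
After op 5 (insert('v')): buffer="mmmgggvvview" (len 12), cursors c1@9 c2@9 c3@9, authorship 123123123...
After op 6 (delete): buffer="mmmgggiew" (len 9), cursors c1@6 c2@6 c3@6, authorship 123123...
After op 7 (insert('b')): buffer="mmmgggbbbiew" (len 12), cursors c1@9 c2@9 c3@9, authorship 123123123...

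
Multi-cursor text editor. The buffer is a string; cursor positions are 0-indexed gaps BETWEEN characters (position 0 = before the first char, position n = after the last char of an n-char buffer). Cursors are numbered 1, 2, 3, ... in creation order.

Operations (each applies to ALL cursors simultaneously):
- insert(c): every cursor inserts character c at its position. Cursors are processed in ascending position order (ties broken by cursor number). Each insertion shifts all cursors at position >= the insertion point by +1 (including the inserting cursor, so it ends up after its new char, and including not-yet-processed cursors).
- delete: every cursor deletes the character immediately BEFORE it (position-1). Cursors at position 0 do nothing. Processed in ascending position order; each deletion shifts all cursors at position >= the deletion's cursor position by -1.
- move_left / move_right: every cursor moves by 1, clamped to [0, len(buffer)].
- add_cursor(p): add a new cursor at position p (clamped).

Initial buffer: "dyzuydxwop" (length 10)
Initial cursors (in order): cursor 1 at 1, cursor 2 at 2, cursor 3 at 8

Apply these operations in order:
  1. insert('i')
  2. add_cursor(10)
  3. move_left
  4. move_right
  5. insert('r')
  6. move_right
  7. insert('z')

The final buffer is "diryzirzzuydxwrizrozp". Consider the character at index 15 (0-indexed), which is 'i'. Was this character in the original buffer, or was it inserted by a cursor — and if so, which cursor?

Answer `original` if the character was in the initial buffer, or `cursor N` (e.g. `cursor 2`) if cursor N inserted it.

After op 1 (insert('i')): buffer="diyizuydxwiop" (len 13), cursors c1@2 c2@4 c3@11, authorship .1.2......3..
After op 2 (add_cursor(10)): buffer="diyizuydxwiop" (len 13), cursors c1@2 c2@4 c4@10 c3@11, authorship .1.2......3..
After op 3 (move_left): buffer="diyizuydxwiop" (len 13), cursors c1@1 c2@3 c4@9 c3@10, authorship .1.2......3..
After op 4 (move_right): buffer="diyizuydxwiop" (len 13), cursors c1@2 c2@4 c4@10 c3@11, authorship .1.2......3..
After op 5 (insert('r')): buffer="diryirzuydxwrirop" (len 17), cursors c1@3 c2@6 c4@13 c3@15, authorship .11.22......433..
After op 6 (move_right): buffer="diryirzuydxwrirop" (len 17), cursors c1@4 c2@7 c4@14 c3@16, authorship .11.22......433..
After op 7 (insert('z')): buffer="diryzirzzuydxwrizrozp" (len 21), cursors c1@5 c2@9 c4@17 c3@20, authorship .11.122.2.....4343.3.
Authorship (.=original, N=cursor N): . 1 1 . 1 2 2 . 2 . . . . . 4 3 4 3 . 3 .
Index 15: author = 3

Answer: cursor 3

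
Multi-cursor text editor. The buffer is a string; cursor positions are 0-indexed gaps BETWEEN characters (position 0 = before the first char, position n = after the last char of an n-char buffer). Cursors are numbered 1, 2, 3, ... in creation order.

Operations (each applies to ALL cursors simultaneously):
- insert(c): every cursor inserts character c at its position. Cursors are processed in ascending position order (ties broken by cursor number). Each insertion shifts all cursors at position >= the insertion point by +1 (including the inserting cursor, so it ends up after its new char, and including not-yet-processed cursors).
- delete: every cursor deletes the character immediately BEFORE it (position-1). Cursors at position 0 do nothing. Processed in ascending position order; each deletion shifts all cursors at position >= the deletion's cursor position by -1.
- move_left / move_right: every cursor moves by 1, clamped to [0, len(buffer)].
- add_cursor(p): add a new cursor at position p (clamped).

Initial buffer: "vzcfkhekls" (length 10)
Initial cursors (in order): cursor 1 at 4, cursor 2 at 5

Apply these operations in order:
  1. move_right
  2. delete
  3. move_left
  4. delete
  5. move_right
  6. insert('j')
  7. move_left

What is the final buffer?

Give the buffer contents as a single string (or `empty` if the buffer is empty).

Answer: vfjjekls

Derivation:
After op 1 (move_right): buffer="vzcfkhekls" (len 10), cursors c1@5 c2@6, authorship ..........
After op 2 (delete): buffer="vzcfekls" (len 8), cursors c1@4 c2@4, authorship ........
After op 3 (move_left): buffer="vzcfekls" (len 8), cursors c1@3 c2@3, authorship ........
After op 4 (delete): buffer="vfekls" (len 6), cursors c1@1 c2@1, authorship ......
After op 5 (move_right): buffer="vfekls" (len 6), cursors c1@2 c2@2, authorship ......
After op 6 (insert('j')): buffer="vfjjekls" (len 8), cursors c1@4 c2@4, authorship ..12....
After op 7 (move_left): buffer="vfjjekls" (len 8), cursors c1@3 c2@3, authorship ..12....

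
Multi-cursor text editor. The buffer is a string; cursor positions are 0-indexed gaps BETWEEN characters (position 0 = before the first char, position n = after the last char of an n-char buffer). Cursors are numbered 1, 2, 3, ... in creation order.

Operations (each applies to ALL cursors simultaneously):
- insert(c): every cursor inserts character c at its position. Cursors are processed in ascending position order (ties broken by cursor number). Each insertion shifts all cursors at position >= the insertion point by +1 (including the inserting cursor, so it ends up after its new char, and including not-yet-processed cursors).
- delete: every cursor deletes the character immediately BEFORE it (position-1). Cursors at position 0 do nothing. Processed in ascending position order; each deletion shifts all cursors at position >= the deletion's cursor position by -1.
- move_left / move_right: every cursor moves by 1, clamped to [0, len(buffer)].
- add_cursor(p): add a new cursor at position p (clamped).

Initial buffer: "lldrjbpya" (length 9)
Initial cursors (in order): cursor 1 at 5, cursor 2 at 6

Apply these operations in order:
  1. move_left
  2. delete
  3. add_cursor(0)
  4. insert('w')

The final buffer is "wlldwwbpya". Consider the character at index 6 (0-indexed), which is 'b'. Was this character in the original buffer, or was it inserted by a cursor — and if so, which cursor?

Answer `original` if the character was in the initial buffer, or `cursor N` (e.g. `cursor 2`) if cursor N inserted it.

Answer: original

Derivation:
After op 1 (move_left): buffer="lldrjbpya" (len 9), cursors c1@4 c2@5, authorship .........
After op 2 (delete): buffer="lldbpya" (len 7), cursors c1@3 c2@3, authorship .......
After op 3 (add_cursor(0)): buffer="lldbpya" (len 7), cursors c3@0 c1@3 c2@3, authorship .......
After op 4 (insert('w')): buffer="wlldwwbpya" (len 10), cursors c3@1 c1@6 c2@6, authorship 3...12....
Authorship (.=original, N=cursor N): 3 . . . 1 2 . . . .
Index 6: author = original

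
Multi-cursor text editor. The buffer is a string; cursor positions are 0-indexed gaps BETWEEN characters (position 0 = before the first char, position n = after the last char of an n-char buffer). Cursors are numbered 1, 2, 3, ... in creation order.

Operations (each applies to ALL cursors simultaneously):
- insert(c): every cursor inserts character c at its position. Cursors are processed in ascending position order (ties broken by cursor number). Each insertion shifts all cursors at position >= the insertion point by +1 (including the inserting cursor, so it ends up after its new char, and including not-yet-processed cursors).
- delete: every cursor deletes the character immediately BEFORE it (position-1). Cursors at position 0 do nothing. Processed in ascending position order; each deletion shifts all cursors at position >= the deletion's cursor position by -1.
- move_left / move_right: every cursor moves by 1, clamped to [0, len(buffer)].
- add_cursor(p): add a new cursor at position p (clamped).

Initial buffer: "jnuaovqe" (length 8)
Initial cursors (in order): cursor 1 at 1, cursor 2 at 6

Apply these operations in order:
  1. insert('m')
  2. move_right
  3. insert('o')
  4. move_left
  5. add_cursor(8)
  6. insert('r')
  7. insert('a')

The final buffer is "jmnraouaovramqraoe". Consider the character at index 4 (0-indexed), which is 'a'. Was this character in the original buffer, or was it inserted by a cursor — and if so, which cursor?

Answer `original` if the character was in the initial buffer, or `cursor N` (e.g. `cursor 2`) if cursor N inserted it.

Answer: cursor 1

Derivation:
After op 1 (insert('m')): buffer="jmnuaovmqe" (len 10), cursors c1@2 c2@8, authorship .1.....2..
After op 2 (move_right): buffer="jmnuaovmqe" (len 10), cursors c1@3 c2@9, authorship .1.....2..
After op 3 (insert('o')): buffer="jmnouaovmqoe" (len 12), cursors c1@4 c2@11, authorship .1.1....2.2.
After op 4 (move_left): buffer="jmnouaovmqoe" (len 12), cursors c1@3 c2@10, authorship .1.1....2.2.
After op 5 (add_cursor(8)): buffer="jmnouaovmqoe" (len 12), cursors c1@3 c3@8 c2@10, authorship .1.1....2.2.
After op 6 (insert('r')): buffer="jmnrouaovrmqroe" (len 15), cursors c1@4 c3@10 c2@13, authorship .1.11....32.22.
After op 7 (insert('a')): buffer="jmnraouaovramqraoe" (len 18), cursors c1@5 c3@12 c2@16, authorship .1.111....332.222.
Authorship (.=original, N=cursor N): . 1 . 1 1 1 . . . . 3 3 2 . 2 2 2 .
Index 4: author = 1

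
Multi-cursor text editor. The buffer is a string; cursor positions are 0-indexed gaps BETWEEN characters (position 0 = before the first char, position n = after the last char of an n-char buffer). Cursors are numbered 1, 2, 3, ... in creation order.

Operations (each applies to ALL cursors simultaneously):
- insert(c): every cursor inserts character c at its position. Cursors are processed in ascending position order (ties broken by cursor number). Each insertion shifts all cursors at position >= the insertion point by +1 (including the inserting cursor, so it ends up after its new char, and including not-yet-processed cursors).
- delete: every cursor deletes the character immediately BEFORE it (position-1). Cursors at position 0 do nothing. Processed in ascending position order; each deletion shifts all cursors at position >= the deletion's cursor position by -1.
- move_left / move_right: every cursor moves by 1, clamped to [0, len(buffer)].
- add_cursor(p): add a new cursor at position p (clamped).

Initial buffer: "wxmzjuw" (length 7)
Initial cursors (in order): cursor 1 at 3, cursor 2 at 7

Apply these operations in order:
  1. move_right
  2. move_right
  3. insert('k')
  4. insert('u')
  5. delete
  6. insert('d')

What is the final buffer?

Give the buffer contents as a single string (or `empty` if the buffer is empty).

Answer: wxmzjkduwkd

Derivation:
After op 1 (move_right): buffer="wxmzjuw" (len 7), cursors c1@4 c2@7, authorship .......
After op 2 (move_right): buffer="wxmzjuw" (len 7), cursors c1@5 c2@7, authorship .......
After op 3 (insert('k')): buffer="wxmzjkuwk" (len 9), cursors c1@6 c2@9, authorship .....1..2
After op 4 (insert('u')): buffer="wxmzjkuuwku" (len 11), cursors c1@7 c2@11, authorship .....11..22
After op 5 (delete): buffer="wxmzjkuwk" (len 9), cursors c1@6 c2@9, authorship .....1..2
After op 6 (insert('d')): buffer="wxmzjkduwkd" (len 11), cursors c1@7 c2@11, authorship .....11..22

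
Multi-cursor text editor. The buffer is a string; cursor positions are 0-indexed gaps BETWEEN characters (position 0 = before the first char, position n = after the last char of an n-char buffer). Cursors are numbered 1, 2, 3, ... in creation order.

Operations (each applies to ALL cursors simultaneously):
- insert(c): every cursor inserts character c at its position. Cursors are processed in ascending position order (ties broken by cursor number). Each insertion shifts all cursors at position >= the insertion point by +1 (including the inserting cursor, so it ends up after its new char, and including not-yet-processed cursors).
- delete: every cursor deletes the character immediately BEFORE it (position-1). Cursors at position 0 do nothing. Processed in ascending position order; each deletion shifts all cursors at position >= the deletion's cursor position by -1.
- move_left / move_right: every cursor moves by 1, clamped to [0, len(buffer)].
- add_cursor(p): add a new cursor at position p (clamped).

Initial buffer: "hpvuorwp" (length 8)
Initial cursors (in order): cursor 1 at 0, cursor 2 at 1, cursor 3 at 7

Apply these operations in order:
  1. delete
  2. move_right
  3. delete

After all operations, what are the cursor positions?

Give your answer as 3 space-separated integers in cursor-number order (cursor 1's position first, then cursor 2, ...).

Answer: 0 0 4

Derivation:
After op 1 (delete): buffer="pvuorp" (len 6), cursors c1@0 c2@0 c3@5, authorship ......
After op 2 (move_right): buffer="pvuorp" (len 6), cursors c1@1 c2@1 c3@6, authorship ......
After op 3 (delete): buffer="vuor" (len 4), cursors c1@0 c2@0 c3@4, authorship ....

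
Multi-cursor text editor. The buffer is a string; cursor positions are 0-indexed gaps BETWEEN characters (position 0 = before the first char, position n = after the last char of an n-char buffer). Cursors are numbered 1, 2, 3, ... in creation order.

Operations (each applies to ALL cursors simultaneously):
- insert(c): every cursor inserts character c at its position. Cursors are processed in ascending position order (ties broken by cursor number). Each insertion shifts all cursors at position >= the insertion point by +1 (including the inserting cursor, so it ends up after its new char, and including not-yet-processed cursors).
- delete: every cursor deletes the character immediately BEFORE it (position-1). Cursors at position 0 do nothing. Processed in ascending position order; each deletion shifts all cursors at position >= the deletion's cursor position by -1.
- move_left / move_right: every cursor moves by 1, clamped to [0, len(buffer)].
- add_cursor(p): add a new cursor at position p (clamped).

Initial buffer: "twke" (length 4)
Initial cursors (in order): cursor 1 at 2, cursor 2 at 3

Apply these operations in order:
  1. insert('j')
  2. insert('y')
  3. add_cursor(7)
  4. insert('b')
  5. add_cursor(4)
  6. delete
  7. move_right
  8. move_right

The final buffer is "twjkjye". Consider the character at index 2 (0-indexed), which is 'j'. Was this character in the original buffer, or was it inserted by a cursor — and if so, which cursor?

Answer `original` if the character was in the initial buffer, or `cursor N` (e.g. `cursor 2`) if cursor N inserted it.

After op 1 (insert('j')): buffer="twjkje" (len 6), cursors c1@3 c2@5, authorship ..1.2.
After op 2 (insert('y')): buffer="twjykjye" (len 8), cursors c1@4 c2@7, authorship ..11.22.
After op 3 (add_cursor(7)): buffer="twjykjye" (len 8), cursors c1@4 c2@7 c3@7, authorship ..11.22.
After op 4 (insert('b')): buffer="twjybkjybbe" (len 11), cursors c1@5 c2@10 c3@10, authorship ..111.2223.
After op 5 (add_cursor(4)): buffer="twjybkjybbe" (len 11), cursors c4@4 c1@5 c2@10 c3@10, authorship ..111.2223.
After op 6 (delete): buffer="twjkjye" (len 7), cursors c1@3 c4@3 c2@6 c3@6, authorship ..1.22.
After op 7 (move_right): buffer="twjkjye" (len 7), cursors c1@4 c4@4 c2@7 c3@7, authorship ..1.22.
After op 8 (move_right): buffer="twjkjye" (len 7), cursors c1@5 c4@5 c2@7 c3@7, authorship ..1.22.
Authorship (.=original, N=cursor N): . . 1 . 2 2 .
Index 2: author = 1

Answer: cursor 1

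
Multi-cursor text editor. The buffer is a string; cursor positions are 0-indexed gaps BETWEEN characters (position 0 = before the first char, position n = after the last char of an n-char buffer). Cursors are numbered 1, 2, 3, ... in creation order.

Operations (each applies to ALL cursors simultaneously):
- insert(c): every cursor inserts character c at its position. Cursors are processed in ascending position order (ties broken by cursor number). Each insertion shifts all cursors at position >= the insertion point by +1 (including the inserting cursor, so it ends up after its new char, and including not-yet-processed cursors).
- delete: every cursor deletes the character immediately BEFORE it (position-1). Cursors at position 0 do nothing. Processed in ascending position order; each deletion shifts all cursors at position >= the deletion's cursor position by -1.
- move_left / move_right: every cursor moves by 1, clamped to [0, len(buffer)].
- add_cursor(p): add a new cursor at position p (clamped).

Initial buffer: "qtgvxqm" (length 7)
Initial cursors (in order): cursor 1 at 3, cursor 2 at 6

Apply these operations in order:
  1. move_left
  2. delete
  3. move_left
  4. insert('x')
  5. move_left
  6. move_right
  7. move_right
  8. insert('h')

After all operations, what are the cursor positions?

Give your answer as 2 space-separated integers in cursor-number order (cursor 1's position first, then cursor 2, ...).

After op 1 (move_left): buffer="qtgvxqm" (len 7), cursors c1@2 c2@5, authorship .......
After op 2 (delete): buffer="qgvqm" (len 5), cursors c1@1 c2@3, authorship .....
After op 3 (move_left): buffer="qgvqm" (len 5), cursors c1@0 c2@2, authorship .....
After op 4 (insert('x')): buffer="xqgxvqm" (len 7), cursors c1@1 c2@4, authorship 1..2...
After op 5 (move_left): buffer="xqgxvqm" (len 7), cursors c1@0 c2@3, authorship 1..2...
After op 6 (move_right): buffer="xqgxvqm" (len 7), cursors c1@1 c2@4, authorship 1..2...
After op 7 (move_right): buffer="xqgxvqm" (len 7), cursors c1@2 c2@5, authorship 1..2...
After op 8 (insert('h')): buffer="xqhgxvhqm" (len 9), cursors c1@3 c2@7, authorship 1.1.2.2..

Answer: 3 7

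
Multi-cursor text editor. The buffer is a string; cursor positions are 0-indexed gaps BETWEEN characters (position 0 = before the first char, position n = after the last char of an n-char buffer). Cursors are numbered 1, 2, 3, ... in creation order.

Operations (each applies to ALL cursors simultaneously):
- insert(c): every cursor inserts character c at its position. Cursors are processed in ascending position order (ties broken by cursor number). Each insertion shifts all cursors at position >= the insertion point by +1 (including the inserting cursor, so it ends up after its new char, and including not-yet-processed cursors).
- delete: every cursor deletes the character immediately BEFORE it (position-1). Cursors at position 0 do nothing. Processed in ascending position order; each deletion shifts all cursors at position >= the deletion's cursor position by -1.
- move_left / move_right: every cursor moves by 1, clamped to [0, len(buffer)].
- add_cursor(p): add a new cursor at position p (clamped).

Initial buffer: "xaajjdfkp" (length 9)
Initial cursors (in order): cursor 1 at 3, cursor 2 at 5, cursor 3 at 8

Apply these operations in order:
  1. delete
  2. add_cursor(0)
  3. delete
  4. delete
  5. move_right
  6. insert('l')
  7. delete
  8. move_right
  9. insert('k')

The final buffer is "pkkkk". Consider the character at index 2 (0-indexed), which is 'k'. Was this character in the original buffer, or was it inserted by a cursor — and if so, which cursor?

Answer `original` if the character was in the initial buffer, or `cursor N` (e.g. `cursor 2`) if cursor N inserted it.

After op 1 (delete): buffer="xajdfp" (len 6), cursors c1@2 c2@3 c3@5, authorship ......
After op 2 (add_cursor(0)): buffer="xajdfp" (len 6), cursors c4@0 c1@2 c2@3 c3@5, authorship ......
After op 3 (delete): buffer="xdp" (len 3), cursors c4@0 c1@1 c2@1 c3@2, authorship ...
After op 4 (delete): buffer="p" (len 1), cursors c1@0 c2@0 c3@0 c4@0, authorship .
After op 5 (move_right): buffer="p" (len 1), cursors c1@1 c2@1 c3@1 c4@1, authorship .
After op 6 (insert('l')): buffer="pllll" (len 5), cursors c1@5 c2@5 c3@5 c4@5, authorship .1234
After op 7 (delete): buffer="p" (len 1), cursors c1@1 c2@1 c3@1 c4@1, authorship .
After op 8 (move_right): buffer="p" (len 1), cursors c1@1 c2@1 c3@1 c4@1, authorship .
After op 9 (insert('k')): buffer="pkkkk" (len 5), cursors c1@5 c2@5 c3@5 c4@5, authorship .1234
Authorship (.=original, N=cursor N): . 1 2 3 4
Index 2: author = 2

Answer: cursor 2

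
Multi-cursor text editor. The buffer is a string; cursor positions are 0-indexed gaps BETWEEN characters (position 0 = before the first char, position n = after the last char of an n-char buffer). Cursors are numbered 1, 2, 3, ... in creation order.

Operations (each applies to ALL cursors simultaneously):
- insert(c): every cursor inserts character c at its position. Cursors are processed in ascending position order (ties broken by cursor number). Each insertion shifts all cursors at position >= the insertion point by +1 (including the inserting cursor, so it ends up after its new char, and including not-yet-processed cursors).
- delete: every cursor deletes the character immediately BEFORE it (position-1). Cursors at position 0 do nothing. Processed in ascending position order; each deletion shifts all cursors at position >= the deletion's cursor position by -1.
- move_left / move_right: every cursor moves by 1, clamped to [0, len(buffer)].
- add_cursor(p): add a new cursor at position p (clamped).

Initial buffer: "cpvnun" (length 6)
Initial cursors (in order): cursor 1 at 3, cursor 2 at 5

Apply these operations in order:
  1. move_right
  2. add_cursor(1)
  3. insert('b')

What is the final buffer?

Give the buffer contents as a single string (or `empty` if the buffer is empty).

After op 1 (move_right): buffer="cpvnun" (len 6), cursors c1@4 c2@6, authorship ......
After op 2 (add_cursor(1)): buffer="cpvnun" (len 6), cursors c3@1 c1@4 c2@6, authorship ......
After op 3 (insert('b')): buffer="cbpvnbunb" (len 9), cursors c3@2 c1@6 c2@9, authorship .3...1..2

Answer: cbpvnbunb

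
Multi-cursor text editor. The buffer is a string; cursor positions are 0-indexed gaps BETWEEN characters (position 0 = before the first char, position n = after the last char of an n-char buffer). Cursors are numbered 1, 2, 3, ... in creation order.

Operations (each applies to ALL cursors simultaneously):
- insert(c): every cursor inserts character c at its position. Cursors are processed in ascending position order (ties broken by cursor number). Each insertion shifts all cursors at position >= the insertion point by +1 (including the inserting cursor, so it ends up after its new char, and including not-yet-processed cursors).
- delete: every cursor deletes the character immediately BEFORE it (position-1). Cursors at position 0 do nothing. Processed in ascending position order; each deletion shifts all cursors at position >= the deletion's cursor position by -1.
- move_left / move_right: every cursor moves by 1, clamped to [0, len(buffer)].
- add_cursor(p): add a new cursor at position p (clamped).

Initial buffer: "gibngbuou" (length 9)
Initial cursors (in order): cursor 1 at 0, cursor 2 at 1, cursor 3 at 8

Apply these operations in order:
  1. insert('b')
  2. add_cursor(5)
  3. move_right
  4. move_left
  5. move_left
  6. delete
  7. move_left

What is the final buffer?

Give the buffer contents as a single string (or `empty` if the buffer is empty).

After op 1 (insert('b')): buffer="bgbibngbuobu" (len 12), cursors c1@1 c2@3 c3@11, authorship 1.2.......3.
After op 2 (add_cursor(5)): buffer="bgbibngbuobu" (len 12), cursors c1@1 c2@3 c4@5 c3@11, authorship 1.2.......3.
After op 3 (move_right): buffer="bgbibngbuobu" (len 12), cursors c1@2 c2@4 c4@6 c3@12, authorship 1.2.......3.
After op 4 (move_left): buffer="bgbibngbuobu" (len 12), cursors c1@1 c2@3 c4@5 c3@11, authorship 1.2.......3.
After op 5 (move_left): buffer="bgbibngbuobu" (len 12), cursors c1@0 c2@2 c4@4 c3@10, authorship 1.2.......3.
After op 6 (delete): buffer="bbbngbubu" (len 9), cursors c1@0 c2@1 c4@2 c3@7, authorship 12.....3.
After op 7 (move_left): buffer="bbbngbubu" (len 9), cursors c1@0 c2@0 c4@1 c3@6, authorship 12.....3.

Answer: bbbngbubu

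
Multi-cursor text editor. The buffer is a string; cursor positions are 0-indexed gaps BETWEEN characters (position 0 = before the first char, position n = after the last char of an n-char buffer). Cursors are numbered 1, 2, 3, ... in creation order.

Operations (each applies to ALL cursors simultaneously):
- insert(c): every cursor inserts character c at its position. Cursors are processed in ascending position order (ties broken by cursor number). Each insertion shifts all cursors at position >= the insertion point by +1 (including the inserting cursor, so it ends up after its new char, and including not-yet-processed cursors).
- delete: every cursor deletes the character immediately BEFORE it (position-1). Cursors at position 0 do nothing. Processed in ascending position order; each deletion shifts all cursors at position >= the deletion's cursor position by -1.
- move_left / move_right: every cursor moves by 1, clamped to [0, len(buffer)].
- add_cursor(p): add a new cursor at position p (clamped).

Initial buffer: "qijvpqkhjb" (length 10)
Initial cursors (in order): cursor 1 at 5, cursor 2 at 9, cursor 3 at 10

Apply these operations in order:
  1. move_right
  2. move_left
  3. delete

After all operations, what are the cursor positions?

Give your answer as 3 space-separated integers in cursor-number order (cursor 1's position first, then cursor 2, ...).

Answer: 4 6 6

Derivation:
After op 1 (move_right): buffer="qijvpqkhjb" (len 10), cursors c1@6 c2@10 c3@10, authorship ..........
After op 2 (move_left): buffer="qijvpqkhjb" (len 10), cursors c1@5 c2@9 c3@9, authorship ..........
After op 3 (delete): buffer="qijvqkb" (len 7), cursors c1@4 c2@6 c3@6, authorship .......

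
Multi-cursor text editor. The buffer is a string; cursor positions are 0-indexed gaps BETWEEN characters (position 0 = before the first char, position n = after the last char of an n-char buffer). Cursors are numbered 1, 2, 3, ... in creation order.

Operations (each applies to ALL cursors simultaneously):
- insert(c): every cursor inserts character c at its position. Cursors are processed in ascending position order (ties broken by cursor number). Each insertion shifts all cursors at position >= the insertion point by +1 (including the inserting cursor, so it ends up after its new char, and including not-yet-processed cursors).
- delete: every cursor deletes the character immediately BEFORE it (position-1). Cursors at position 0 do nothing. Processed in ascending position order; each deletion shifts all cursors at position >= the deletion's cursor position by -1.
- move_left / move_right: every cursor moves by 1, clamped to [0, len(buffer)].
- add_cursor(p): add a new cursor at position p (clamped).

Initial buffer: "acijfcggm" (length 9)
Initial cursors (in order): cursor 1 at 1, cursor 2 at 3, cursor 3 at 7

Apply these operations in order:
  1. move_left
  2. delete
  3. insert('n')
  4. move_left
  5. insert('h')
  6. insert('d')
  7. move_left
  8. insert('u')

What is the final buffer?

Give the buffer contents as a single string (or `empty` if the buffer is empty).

After op 1 (move_left): buffer="acijfcggm" (len 9), cursors c1@0 c2@2 c3@6, authorship .........
After op 2 (delete): buffer="aijfggm" (len 7), cursors c1@0 c2@1 c3@4, authorship .......
After op 3 (insert('n')): buffer="nanijfnggm" (len 10), cursors c1@1 c2@3 c3@7, authorship 1.2...3...
After op 4 (move_left): buffer="nanijfnggm" (len 10), cursors c1@0 c2@2 c3@6, authorship 1.2...3...
After op 5 (insert('h')): buffer="hnahnijfhnggm" (len 13), cursors c1@1 c2@4 c3@9, authorship 11.22...33...
After op 6 (insert('d')): buffer="hdnahdnijfhdnggm" (len 16), cursors c1@2 c2@6 c3@12, authorship 111.222...333...
After op 7 (move_left): buffer="hdnahdnijfhdnggm" (len 16), cursors c1@1 c2@5 c3@11, authorship 111.222...333...
After op 8 (insert('u')): buffer="hudnahudnijfhudnggm" (len 19), cursors c1@2 c2@7 c3@14, authorship 1111.2222...3333...

Answer: hudnahudnijfhudnggm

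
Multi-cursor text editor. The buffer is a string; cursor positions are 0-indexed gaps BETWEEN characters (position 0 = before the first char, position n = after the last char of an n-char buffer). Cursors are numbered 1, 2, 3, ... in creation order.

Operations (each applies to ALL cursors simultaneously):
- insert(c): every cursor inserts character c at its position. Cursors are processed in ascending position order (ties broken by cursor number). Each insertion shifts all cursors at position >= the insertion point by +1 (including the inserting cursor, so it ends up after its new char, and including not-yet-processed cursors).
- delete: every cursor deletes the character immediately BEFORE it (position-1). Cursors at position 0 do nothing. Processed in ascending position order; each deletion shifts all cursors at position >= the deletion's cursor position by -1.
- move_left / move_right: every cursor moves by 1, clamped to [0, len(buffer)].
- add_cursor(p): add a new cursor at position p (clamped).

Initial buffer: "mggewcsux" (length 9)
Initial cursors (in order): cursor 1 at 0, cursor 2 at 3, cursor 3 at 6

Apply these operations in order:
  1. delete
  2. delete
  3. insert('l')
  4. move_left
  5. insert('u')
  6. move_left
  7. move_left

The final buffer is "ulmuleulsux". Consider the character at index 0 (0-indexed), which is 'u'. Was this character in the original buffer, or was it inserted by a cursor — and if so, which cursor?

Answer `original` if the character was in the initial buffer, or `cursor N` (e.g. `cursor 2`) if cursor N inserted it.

Answer: cursor 1

Derivation:
After op 1 (delete): buffer="mgewsux" (len 7), cursors c1@0 c2@2 c3@4, authorship .......
After op 2 (delete): buffer="mesux" (len 5), cursors c1@0 c2@1 c3@2, authorship .....
After op 3 (insert('l')): buffer="lmlelsux" (len 8), cursors c1@1 c2@3 c3@5, authorship 1.2.3...
After op 4 (move_left): buffer="lmlelsux" (len 8), cursors c1@0 c2@2 c3@4, authorship 1.2.3...
After op 5 (insert('u')): buffer="ulmuleulsux" (len 11), cursors c1@1 c2@4 c3@7, authorship 11.22.33...
After op 6 (move_left): buffer="ulmuleulsux" (len 11), cursors c1@0 c2@3 c3@6, authorship 11.22.33...
After op 7 (move_left): buffer="ulmuleulsux" (len 11), cursors c1@0 c2@2 c3@5, authorship 11.22.33...
Authorship (.=original, N=cursor N): 1 1 . 2 2 . 3 3 . . .
Index 0: author = 1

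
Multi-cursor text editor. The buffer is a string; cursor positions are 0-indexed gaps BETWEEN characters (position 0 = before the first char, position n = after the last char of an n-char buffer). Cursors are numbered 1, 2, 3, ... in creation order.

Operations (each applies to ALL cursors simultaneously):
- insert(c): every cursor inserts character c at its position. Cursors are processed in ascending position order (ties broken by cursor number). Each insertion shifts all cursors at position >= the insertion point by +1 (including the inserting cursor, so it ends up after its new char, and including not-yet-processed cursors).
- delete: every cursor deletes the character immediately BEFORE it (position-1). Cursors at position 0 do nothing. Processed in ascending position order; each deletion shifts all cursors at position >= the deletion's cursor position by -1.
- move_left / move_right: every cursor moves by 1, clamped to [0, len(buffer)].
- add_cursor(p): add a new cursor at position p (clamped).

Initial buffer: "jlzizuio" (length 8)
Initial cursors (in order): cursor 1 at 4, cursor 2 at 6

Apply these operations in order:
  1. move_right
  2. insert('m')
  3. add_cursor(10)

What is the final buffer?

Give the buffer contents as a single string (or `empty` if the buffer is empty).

After op 1 (move_right): buffer="jlzizuio" (len 8), cursors c1@5 c2@7, authorship ........
After op 2 (insert('m')): buffer="jlzizmuimo" (len 10), cursors c1@6 c2@9, authorship .....1..2.
After op 3 (add_cursor(10)): buffer="jlzizmuimo" (len 10), cursors c1@6 c2@9 c3@10, authorship .....1..2.

Answer: jlzizmuimo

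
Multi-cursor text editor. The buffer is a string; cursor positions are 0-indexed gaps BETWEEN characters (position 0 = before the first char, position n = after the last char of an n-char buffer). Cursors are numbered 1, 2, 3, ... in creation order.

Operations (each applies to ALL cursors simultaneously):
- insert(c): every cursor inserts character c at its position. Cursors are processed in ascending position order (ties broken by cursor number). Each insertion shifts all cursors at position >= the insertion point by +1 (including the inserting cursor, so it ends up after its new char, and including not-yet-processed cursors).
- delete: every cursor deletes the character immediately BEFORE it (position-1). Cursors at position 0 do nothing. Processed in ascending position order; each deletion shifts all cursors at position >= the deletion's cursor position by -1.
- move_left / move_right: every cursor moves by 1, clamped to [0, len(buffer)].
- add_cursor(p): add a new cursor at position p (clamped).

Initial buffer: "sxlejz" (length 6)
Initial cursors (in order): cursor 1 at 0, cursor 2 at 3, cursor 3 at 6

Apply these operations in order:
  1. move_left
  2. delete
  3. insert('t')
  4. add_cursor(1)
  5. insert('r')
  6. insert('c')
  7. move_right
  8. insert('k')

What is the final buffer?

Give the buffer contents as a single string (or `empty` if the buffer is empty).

After op 1 (move_left): buffer="sxlejz" (len 6), cursors c1@0 c2@2 c3@5, authorship ......
After op 2 (delete): buffer="slez" (len 4), cursors c1@0 c2@1 c3@3, authorship ....
After op 3 (insert('t')): buffer="tstletz" (len 7), cursors c1@1 c2@3 c3@6, authorship 1.2..3.
After op 4 (add_cursor(1)): buffer="tstletz" (len 7), cursors c1@1 c4@1 c2@3 c3@6, authorship 1.2..3.
After op 5 (insert('r')): buffer="trrstrletrz" (len 11), cursors c1@3 c4@3 c2@6 c3@10, authorship 114.22..33.
After op 6 (insert('c')): buffer="trrccstrcletrcz" (len 15), cursors c1@5 c4@5 c2@9 c3@14, authorship 11414.222..333.
After op 7 (move_right): buffer="trrccstrcletrcz" (len 15), cursors c1@6 c4@6 c2@10 c3@15, authorship 11414.222..333.
After op 8 (insert('k')): buffer="trrccskktrclketrczk" (len 19), cursors c1@8 c4@8 c2@13 c3@19, authorship 11414.14222.2.333.3

Answer: trrccskktrclketrczk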